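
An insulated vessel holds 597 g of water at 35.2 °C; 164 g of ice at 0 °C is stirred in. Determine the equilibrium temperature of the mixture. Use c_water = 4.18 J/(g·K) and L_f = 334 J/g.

T_f ≈ 10.4 °C

Let T be the final temperature. ΣQ_i = 0:
melt ice: 164×334 = 54776; warm the meltwater: 685.52 T; water: 2495.5(T − 35.2)
3181 T = 87840 − 54776 = 33064
T ≈ 10.39 °C (positive, so assuming full melt was valid).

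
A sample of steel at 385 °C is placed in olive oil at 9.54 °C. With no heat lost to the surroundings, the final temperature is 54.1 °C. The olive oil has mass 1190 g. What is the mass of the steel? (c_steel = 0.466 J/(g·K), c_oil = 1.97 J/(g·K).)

Energy conservation, ΣQ = 0:
m×0.466×(54.1 − 385) + 1190×1.97×(54.1 − 9.54) = 0
-154.2 m = -104462
m = -104462/-154.2 ≈ 677.4 g

m ≈ 677 g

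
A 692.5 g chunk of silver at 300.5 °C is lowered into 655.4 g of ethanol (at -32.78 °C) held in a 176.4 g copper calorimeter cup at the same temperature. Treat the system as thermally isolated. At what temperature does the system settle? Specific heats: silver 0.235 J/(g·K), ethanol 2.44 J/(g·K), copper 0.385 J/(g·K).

Taking heat into each body as positive, Σ m c ΔT = 0:
692.5*0.235*(T − 300.5) + 655.4*2.44*(T − (-32.78)) + 176.4*0.385*(T − (-32.78)) = 0
1829.8 T = -5744.6
T = -5744.6/1829.8 ≈ -3.14 °C

T_f ≈ -3.1 °C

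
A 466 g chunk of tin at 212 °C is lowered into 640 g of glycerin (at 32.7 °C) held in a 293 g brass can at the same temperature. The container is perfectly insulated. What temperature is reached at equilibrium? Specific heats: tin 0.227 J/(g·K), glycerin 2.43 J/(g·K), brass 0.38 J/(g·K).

T_f ≈ 43.4 °C

Heat gained plus heat lost sum to zero:
466×0.227×(T − 212) + 640×2.43×(T − 32.7) + 293×0.38×(T − 32.7) = 0
105.78(T − 212) + 1555.2(T − 32.7) + 111.34(T − 32.7) = 0
(105.78 + 1555.2 + 111.34) T = 105.78×212 + 1555.2×32.7 + 111.34×32.7
T = 76922 / 1772.3 = 43.4 °C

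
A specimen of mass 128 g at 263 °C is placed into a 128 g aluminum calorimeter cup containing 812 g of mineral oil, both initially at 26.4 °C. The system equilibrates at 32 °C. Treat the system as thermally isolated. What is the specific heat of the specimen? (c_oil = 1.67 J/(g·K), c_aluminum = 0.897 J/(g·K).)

c ≈ 0.279 J/(g·K)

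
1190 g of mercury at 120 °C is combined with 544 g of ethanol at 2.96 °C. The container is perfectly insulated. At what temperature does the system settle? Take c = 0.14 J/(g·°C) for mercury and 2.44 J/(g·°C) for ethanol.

T_f = Σ m_i c_i T_i / Σ m_i c_i:
T_f = (166.6×120 + 1327.4×2.96) / (166.6 + 1327.4)
    = 23921 / 1494 ≈ 16.01 °C

T_f ≈ 16.0 °C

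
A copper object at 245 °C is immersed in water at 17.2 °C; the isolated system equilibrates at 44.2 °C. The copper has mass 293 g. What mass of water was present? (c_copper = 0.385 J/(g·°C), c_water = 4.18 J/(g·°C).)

m ≈ 201 g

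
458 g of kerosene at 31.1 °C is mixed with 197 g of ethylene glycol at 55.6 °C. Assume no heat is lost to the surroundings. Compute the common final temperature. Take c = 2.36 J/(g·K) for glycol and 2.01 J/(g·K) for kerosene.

T_f ≈ 39.3 °C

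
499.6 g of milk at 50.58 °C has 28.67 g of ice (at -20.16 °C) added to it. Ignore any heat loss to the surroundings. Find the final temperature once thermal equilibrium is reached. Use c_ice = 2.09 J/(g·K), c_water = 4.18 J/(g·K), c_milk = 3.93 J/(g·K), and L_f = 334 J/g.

Energy balance with sensible and latent terms:
warm ice to 0 °C: 28.67·2.09·(0 − (-20.16)) = 1208; fusion: m_ice L_f = 28.67·334 = 9575.8; warm the meltwater: 119.84 T; milk cools: 499.6·3.93·(T − 50.58) = 1963.4(T − 50.58)
2083.3 T = 99310 − 10784 = 88526
T ≈ 42.49 °C — above 0 °C, consistent with complete melting.

T_f ≈ 42.5 °C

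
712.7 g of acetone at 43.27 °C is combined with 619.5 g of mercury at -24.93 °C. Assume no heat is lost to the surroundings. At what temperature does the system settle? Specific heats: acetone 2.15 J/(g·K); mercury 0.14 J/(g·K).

T_f ≈ 39.6 °C

|Q_acetone| = |Q_mercury|:
712.7*2.15*(43.27 − T) = 619.5*0.14*(T − (-24.93))
1532.3(43.27 − T) = 86.73(T − (-24.93))
1619 T = 64141  ⇒  T ≈ 39.62 °C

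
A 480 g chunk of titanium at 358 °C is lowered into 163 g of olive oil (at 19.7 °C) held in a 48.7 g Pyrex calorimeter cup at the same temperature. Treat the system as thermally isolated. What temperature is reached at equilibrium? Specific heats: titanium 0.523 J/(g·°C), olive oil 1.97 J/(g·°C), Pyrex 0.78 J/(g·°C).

T_f ≈ 158.9 °C

Heat gained plus heat lost sum to zero:
480·0.523·(T − 358) + 163·1.97·(T − 19.7) + 48.7·0.78·(T − 19.7) = 0
251.04(T − 358) + 321.11(T − 19.7) + 37.99(T − 19.7) = 0
(251.04 + 321.11 + 37.99) T = 251.04·358 + 321.11·19.7 + 37.99·19.7
T ≈ 158.89 °C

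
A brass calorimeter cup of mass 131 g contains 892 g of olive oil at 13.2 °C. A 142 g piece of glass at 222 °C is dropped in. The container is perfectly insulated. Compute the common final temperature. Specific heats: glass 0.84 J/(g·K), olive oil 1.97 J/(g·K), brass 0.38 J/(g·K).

T_f ≈ 26.1 °C

Energy conservation, ΣQ = 0:
142×0.84×(T − 222) + 892×1.97×(T − 13.2) + 131×0.38×(T − 13.2) = 0
1926.3 T = 50333
T = 50333 / 1926.3 = 26.1 °C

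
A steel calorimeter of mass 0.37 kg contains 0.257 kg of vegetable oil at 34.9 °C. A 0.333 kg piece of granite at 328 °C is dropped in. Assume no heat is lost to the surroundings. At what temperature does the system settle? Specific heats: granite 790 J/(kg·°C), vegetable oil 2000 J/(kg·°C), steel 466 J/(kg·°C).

Let T be the final temperature. ΣQ_i = 0:
0.333×790×(T − 328) + 0.257×2000×(T − 34.9) + 0.37×466×(T − 34.9) = 0
949.49 T = 110243
T = 110243/949.49 ≈ 116.11 °C

T_f ≈ 116.1 °C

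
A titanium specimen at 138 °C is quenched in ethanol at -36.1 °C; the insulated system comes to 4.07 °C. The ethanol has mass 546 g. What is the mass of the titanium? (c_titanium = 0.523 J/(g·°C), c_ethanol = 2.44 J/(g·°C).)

Energy conservation, ΣQ = 0:
m·0.523·(4.07 − 138) + 546·2.44·(4.07 − (-36.1)) = 0
-70.05 m = -53516
m = -53516/-70.05 ≈ 764 g

m ≈ 764 g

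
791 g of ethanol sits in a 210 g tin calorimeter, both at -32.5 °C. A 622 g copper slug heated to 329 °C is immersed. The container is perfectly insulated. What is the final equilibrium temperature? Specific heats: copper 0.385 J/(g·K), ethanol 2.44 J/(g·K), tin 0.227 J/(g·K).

T_f ≈ 6.5 °C

T_f is the heat-capacity-weighted average of the initial temperatures:
T_f = (239.47*329 + 1930*(-32.5) + 47.67*(-32.5)) / (239.47 + 1930 + 47.67)
    = 14510 / 2217.2 ≈ 6.54 °C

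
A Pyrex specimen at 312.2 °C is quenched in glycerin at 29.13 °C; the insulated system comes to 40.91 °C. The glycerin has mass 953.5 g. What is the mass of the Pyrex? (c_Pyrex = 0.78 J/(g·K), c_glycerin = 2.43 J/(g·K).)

Heat lost by the Pyrex = heat gained by the glycerin:
m×0.78×(312.2 − 40.91) = 953.5×2.43×(40.91 − 29.13)
211.61 m = 27294  ⇒  m ≈ 129 g

m ≈ 129 g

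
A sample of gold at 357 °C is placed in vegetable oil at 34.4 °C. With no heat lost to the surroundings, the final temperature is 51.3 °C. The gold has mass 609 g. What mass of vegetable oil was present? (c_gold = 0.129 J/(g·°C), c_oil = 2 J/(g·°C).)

|Q_gold| = |Q_oil|:
609×0.129×(357 − 51.3) = m×2×(51.3 − 34.4)
33.8 m = 24016  ⇒  m ≈ 710.5 g

m ≈ 711 g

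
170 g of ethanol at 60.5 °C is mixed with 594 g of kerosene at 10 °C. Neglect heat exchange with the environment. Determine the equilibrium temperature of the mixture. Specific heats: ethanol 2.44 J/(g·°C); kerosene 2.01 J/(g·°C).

T_f ≈ 23.0 °C

Conservation of energy gives ΣQ = 0:
170·2.44·(T − 60.5) + 594·2.01·(T − 10) = 0
414.8(T − 60.5) + 1193.9(T − 10) = 0
1608.7 T = 37035
T = 37035/1608.7 ≈ 23.02 °C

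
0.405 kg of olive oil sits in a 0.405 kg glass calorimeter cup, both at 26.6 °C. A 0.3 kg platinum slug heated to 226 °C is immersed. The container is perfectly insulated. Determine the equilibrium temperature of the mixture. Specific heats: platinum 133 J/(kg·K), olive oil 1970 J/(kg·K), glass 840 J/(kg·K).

T_f ≈ 33.4 °C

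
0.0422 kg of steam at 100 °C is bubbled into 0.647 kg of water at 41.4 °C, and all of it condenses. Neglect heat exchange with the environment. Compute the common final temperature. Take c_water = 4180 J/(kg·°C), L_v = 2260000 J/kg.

Energy balance with sensible and latent terms:
condense steam: −0.0422·2260000 = −95372
  condensed water 100 °C→T: 176.4(T − 100)
  original water: 2704.5(T − 41.4)
2880.9 T = 95372 + 17640 + 111965 = 224976
T ≈ 78.09 °C — below 100 °C, confirming all the steam condensed.

T_f ≈ 78.1 °C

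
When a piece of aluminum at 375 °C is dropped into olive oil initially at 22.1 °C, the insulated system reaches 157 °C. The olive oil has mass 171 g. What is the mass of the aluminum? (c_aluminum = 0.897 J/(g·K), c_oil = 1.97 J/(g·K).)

m ≈ 232 g

Taking heat into each body as positive, Σ m c ΔT = 0:
m×0.897×(157 − 375) + 171×1.97×(157 − 22.1) = 0
-195.55 m = -45444
m = -45444/-195.55 ≈ 232.4 g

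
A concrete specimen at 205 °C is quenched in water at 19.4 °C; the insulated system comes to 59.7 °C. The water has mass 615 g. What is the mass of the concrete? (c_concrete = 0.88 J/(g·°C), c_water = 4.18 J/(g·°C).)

Heat lost by the concrete = heat gained by the water:
m×0.88×(205 − 59.7) = 615×4.18×(59.7 − 19.4)
127.86 m = 103599  ⇒  m ≈ 810.2 g

m ≈ 810 g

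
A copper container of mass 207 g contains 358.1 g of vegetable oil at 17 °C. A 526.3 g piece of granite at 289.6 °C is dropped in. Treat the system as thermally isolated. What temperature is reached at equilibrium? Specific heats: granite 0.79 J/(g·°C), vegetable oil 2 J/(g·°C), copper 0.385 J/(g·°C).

T_f ≈ 110.5 °C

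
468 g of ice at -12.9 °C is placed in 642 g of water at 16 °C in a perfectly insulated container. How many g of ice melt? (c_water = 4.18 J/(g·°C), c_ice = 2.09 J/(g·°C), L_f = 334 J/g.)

Water can give up m c ΔT = 642×4.18×16 = 42937 J before reaching 0 °C.
Of that, 468×2.09×12.9 = 12618 J goes to bring the ice to 0 °C, leaving 30319 J.
Melting all 468 g of ice would need 468×334 = 156312 J.
30319 J < 156312 J, so only part of the ice melts and the system sits at 0 °C.
Mass melted = 30319/334 ≈ 90.78 g.

m_melted ≈ 90.8 g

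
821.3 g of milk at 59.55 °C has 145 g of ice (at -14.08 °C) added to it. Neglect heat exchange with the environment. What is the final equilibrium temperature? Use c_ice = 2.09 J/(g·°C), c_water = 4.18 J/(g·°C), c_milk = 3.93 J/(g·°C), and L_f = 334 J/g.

T_f ≈ 36.4 °C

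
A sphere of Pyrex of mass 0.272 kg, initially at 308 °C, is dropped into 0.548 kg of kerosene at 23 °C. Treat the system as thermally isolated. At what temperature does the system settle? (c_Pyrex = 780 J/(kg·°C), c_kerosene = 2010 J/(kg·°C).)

T_f ≈ 69.0 °C

Set heat shed by the hot body equal to heat absorbed by the cold body:
0.272×780×(308 − T) = 0.548×2010×(T − 23)
212.16(308 − T) = 1101.5(T − 23)
1313.6 T = 90679  ⇒  T ≈ 69.03 °C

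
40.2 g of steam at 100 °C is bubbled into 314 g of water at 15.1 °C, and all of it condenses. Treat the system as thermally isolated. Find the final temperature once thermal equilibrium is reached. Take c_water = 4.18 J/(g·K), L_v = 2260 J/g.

Net heat exchanged in the isolated system is zero:
condense steam: −40.2×2260 = −90852; condensate cools 100→T: 40.2×4.18×(T − 100) = 168.04(T − 100); water warms: 314×4.18×(T − 15.1) = 1312.5(T − 15.1)
1480.6 T = 90852 + 16804 + 19819 = 127475
T ≈ 86.10 °C — below 100 °C, confirming all the steam condensed.

T_f ≈ 86.1 °C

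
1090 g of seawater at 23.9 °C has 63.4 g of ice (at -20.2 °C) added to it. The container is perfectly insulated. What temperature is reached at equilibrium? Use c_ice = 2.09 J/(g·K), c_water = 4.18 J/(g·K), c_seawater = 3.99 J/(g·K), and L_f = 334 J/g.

T_f ≈ 17.4 °C

Sum of m c ΔT and latent-heat terms is zero:
ice -20.2→0 °C: 63.4·2.09·20.2 = 2676.6
  melt ice: 63.4·334 = 21176
  warm the meltwater: 265.01 T
  seawater cools: 1090·3.99·(T − 23.9) = 4349.1(T − 23.9)
4614.1 T = 103943 − 23852 = 80091
T ≈ 17.36 °C (positive, so assuming full melt was valid).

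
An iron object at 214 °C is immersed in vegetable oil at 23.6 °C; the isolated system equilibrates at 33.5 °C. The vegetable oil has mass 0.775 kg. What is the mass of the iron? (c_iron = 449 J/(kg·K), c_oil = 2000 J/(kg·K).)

Heat lost by the iron = heat gained by the oil:
m×449×(214 − 33.5) = 0.775×2000×(33.5 − 23.6)
81044 m = 15345  ⇒  m ≈ 0.1893 kg

m ≈ 0.189 kg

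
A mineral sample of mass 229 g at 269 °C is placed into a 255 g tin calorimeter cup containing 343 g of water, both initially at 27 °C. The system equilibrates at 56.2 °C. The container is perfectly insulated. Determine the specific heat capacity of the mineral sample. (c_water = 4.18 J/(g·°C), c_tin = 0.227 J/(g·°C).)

c ≈ 0.894 J/(g·°C)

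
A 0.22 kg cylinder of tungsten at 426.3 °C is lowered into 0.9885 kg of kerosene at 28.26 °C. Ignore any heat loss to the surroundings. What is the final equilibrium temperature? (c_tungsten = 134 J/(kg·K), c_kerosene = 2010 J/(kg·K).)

T_f ≈ 34.1 °C

With ΣQ=0 the equilibrium temperature is the m·c-weighted mean:
T_f = (29.48·426.3 + 1986.9·28.26) / (29.48 + 1986.9)
    = 68717 / 2016.4 ≈ 34.08 °C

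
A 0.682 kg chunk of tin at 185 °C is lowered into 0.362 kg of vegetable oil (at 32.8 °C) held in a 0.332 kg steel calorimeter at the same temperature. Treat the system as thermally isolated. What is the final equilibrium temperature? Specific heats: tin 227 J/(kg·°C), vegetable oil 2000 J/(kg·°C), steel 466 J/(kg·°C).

Energy conservation, ΣQ = 0:
0.682*227*(T − 185) + 0.362*2000*(T − 32.8) + 0.332*466*(T − 32.8) = 0
(154.81 + 724 + 154.71) T = 154.81*185 + 724*32.8 + 154.71*32.8
T = 57462/1033.5 ≈ 55.60 °C

T_f ≈ 55.6 °C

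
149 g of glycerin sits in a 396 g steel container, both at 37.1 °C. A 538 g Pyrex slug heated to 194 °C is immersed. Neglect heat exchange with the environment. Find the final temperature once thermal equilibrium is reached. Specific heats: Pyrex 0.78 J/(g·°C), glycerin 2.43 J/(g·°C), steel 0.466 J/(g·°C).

Setting the total heat transfer to zero:
538×0.78×(T − 194) + 149×2.43×(T − 37.1) + 396×0.466×(T − 37.1) = 0
419.64(T − 194) + 362.07(T − 37.1) + 184.54(T − 37.1) = 0
966.25 T = 101689
T = 101689 / 966.25 = 105 °C

T_f ≈ 105.2 °C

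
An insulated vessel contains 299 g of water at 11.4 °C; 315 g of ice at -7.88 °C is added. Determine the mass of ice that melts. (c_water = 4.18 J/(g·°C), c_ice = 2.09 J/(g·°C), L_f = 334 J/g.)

m_melted ≈ 27.1 g

Cooling the water to 0 °C releases 299·4.18·11.4 = 14248 J.
Of that, 315·2.09·7.88 = 5187.8 J goes to bring the ice to 0 °C, leaving 9060.2 J.
Fully melting the ice requires m_ice L_f = 315·334 = 105210 J.
That's not enough to melt it all — equilibrium is at 0 °C with ice remaining.
Mass melted = 9060.2/334 ≈ 27.13 g.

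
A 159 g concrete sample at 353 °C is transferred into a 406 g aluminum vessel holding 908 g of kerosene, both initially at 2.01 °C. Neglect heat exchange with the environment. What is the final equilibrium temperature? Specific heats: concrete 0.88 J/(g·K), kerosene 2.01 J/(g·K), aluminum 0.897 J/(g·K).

Energy conservation, ΣQ = 0:
159*0.88*(T − 353) + 908*2.01*(T − 2.01) + 406*0.897*(T − 2.01) = 0
139.92(T − 353) + 1825.1(T − 2.01) + 364.18(T − 2.01) = 0
(139.92 + 1825.1 + 364.18) T = 139.92*353 + 1825.1*2.01 + 364.18*2.01
T ≈ 23.09 °C

T_f ≈ 23.1 °C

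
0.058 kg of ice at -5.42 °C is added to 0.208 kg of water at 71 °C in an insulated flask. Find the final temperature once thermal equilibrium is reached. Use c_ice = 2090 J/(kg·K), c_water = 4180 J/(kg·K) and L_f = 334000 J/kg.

T_f ≈ 37.5 °C

Sum of m c ΔT and latent-heat terms is zero:
ice -5.42→0 °C: 0.058·2090·5.42 = 657.01
  latent heat to melt: 0.058·334000 = 19372
  meltwater 0→T: 0.058·4180·T = 242.44 T
  water: 869.44(T − 71)
1111.9 T = 61730 − 20029 = 41701
T ≈ 37.51 °C. Since T > 0 °C, the all-ice-melts assumption holds.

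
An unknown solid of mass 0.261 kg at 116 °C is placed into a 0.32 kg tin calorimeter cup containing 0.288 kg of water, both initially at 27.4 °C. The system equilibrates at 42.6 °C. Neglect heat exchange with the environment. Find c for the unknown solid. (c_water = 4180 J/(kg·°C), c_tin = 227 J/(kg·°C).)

c ≈ 1010 J/(kg·°C)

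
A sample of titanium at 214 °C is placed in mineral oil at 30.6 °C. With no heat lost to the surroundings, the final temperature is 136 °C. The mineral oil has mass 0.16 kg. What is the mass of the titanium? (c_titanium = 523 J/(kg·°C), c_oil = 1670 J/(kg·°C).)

m ≈ 0.69 kg

Heat lost by the titanium = heat gained by the oil:
m×523×(214 − 136) = 0.16×1670×(136 − 30.6)
40794 m = 28163  ⇒  m ≈ 0.6904 kg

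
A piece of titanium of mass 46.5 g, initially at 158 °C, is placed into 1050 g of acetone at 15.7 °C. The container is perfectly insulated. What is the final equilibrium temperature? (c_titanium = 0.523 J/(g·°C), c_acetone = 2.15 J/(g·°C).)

T_f ≈ 17.2 °C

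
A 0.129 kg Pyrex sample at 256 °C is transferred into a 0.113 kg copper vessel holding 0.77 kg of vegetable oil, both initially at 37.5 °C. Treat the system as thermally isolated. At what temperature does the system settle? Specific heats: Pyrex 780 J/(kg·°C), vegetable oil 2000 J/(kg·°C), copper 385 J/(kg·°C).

Let T be the final temperature. ΣQ_i = 0:
0.129*780*(T − 256) + 0.77*2000*(T − 37.5) + 0.113*385*(T − 37.5) = 0
100.62(T − 256) + 1540(T − 37.5) + 43.51(T − 37.5) = 0
1684.1 T = 85140
T ≈ 50.55 °C

T_f ≈ 50.6 °C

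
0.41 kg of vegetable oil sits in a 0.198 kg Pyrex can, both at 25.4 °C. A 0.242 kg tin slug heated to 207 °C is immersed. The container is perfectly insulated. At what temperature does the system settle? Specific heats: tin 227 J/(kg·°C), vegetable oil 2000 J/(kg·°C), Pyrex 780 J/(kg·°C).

Taking heat into each body as positive, Σ m c ΔT = 0:
0.242*227*(T − 207) + 0.41*2000*(T − 25.4) + 0.198*780*(T − 25.4) = 0
54.93(T − 207) + 820(T − 25.4) + 154.44(T − 25.4) = 0
1029.4 T = 36122
T ≈ 35.09 °C

T_f ≈ 35.1 °C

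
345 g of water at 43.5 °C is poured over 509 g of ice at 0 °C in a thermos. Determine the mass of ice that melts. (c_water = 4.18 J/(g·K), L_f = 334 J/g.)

Heat available from the water dropping to 0 °C: 345·4.18·43.5 = 62731 J.
To melt every bit of ice: 509·334 = 170006 J.
62731 J < 170006 J, so only part of the ice melts and the system sits at 0 °C.
m_melted·334 = 62731  ⇒  m_melted ≈ 187.8 g.

m_melted ≈ 188 g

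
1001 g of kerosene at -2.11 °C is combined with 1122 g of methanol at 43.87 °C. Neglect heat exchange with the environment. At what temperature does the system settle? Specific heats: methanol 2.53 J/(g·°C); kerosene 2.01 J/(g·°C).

T_f ≈ 24.8 °C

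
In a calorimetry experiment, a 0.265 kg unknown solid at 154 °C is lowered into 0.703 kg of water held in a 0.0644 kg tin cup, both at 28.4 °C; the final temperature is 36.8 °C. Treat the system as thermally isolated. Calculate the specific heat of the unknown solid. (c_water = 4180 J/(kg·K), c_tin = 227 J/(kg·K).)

c ≈ 799 J/(kg·K)

Heat gained plus heat lost sum to zero:
0.265·c·(36.8 − 154) + 0.703·4180·(36.8 − 28.4) + 0.0644·227·(36.8 − 28.4) = 0
-31.06 c = -24807
c = -24807/-31.06 ≈ 798.7 J/(kg·K)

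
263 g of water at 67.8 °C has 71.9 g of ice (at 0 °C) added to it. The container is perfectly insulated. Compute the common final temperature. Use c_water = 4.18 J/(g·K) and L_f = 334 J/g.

T_f ≈ 36.1 °C

Let T be the final temperature. ΣQ_i = 0:
melt ice: 71.9·334 = 24015
  warm the meltwater: 300.54 T
  water cools: 263·4.18·(T − 67.8) = 1099.3(T − 67.8)
1399.9 T = 74535 − 24015 = 50521
T ≈ 36.09 °C — above 0 °C, consistent with complete melting.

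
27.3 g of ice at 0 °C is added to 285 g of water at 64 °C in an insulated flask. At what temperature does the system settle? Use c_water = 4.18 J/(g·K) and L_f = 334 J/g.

Conservation of energy gives ΣQ = 0:
fusion: m_ice L_f = 27.3×334 = 9118.2
  warm the meltwater: 114.11 T
  water cools: 285×4.18×(T − 64) = 1191.3(T − 64)
1305.4 T = 76243 − 9118.2 = 67125
T ≈ 51.42 °C — above 0 °C, consistent with complete melting.

T_f ≈ 51.4 °C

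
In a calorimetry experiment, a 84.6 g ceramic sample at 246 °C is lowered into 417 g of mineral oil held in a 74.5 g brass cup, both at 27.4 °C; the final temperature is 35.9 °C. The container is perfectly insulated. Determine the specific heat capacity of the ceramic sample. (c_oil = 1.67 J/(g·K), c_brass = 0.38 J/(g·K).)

c ≈ 0.347 J/(g·K)

Taking heat into each body as positive, Σ m c ΔT = 0:
84.6×c×(35.9 − 246) + 417×1.67×(35.9 − 27.4) + 74.5×0.38×(35.9 − 27.4) = 0
-17774 c = -6159.9
c = -6159.9/-17774 ≈ 0.3466 J/(g·K)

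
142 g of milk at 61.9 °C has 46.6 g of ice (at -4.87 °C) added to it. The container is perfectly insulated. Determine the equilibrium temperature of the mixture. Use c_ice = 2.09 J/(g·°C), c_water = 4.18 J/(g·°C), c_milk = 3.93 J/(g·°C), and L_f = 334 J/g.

T_f ≈ 24.6 °C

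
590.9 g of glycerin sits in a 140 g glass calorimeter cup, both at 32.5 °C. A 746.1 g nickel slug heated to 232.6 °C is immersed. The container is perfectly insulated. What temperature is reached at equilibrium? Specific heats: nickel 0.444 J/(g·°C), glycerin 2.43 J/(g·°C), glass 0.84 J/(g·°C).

T_f ≈ 67.7 °C

T_f is the heat-capacity-weighted average of the initial temperatures:
T_f = (331.27*232.6 + 1435.9*32.5 + 117.6*32.5) / (331.27 + 1435.9 + 117.6)
    = 127541 / 1884.8 ≈ 67.67 °C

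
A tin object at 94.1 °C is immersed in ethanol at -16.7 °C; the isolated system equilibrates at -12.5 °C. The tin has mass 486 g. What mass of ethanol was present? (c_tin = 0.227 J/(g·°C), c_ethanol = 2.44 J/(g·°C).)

Heat lost by the tin = heat gained by the ethanol:
486×0.227×(94.1 − -12.5) = m×2.44×(-12.5 − (-16.7))
10.25 m = 11760  ⇒  m ≈ 1148 g

m ≈ 1150 g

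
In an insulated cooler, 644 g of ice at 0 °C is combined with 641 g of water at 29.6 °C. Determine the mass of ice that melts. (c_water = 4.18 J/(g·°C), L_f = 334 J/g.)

m_melted ≈ 237 g

Heat available from the water dropping to 0 °C: 641·4.18·29.6 = 79310 J.
Melting all 644 g of ice would need 644·334 = 215096 J.
That's not enough to melt it all — equilibrium is at 0 °C with ice remaining.
Mass melted = 79310/334 ≈ 237.5 g.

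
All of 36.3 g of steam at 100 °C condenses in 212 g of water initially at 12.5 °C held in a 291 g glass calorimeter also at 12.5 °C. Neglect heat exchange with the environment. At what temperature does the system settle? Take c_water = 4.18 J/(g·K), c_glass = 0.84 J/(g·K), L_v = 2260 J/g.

Sum of m c ΔT and latent-heat terms is zero:
condense steam: −36.3·2260 = −82038; condensed water 100 °C→T: 151.73(T − 100); water warms: 212·4.18·(T − 12.5) = 886.16(T − 12.5); glass cup: 291·0.84·(T − 12.5) = 244.44(T − 12.5)
1282.3 T = 82038 + 15173 + 14132 = 111344
T ≈ 86.83 °C, under the boiling point, so the assumption holds.

T_f ≈ 86.8 °C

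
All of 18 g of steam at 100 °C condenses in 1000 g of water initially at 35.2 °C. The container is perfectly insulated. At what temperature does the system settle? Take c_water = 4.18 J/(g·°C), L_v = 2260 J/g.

T_f ≈ 45.9 °C

Let T be the final temperature. ΣQ_i = 0:
latent heat released on condensation: 18×2260 = 40680
  condensate cools 100→T: 18×4.18×(T − 100) = 75.24(T − 100)
  original water: 4180(T − 35.2)
4255.2 T = 40680 + 7524 + 147136 = 195340
T ≈ 45.91 °C, under the boiling point, so the assumption holds.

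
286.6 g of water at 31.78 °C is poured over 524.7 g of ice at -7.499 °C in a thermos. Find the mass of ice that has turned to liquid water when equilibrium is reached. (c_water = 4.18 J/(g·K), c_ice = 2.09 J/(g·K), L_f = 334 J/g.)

Heat available from the water dropping to 0 °C: 286.6·4.18·31.78 = 38072 J.
Of that, 524.7·2.09·7.499 = 8223.6 J goes to bring the ice to 0 °C, leaving 29848 J.
Melting all 524.7 g of ice would need 524.7·334 = 175250 J.
That's not enough to melt it all — equilibrium is at 0 °C with ice remaining.
m_melted·334 = 29848  ⇒  m_melted ≈ 89.37 g.

m_melted ≈ 89.4 g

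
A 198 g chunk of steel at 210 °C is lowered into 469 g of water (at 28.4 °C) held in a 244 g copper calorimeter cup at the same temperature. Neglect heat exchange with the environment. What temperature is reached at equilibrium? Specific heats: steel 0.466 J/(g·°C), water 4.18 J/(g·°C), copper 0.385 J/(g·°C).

T_f ≈ 36.2 °C

Conservation of energy gives ΣQ = 0:
198×0.466×(T − 210) + 469×4.18×(T − 28.4) + 244×0.385×(T − 28.4) = 0
(92.27 + 1960.4 + 93.94) T = 92.27×210 + 1960.4×28.4 + 93.94×28.4
T ≈ 36.21 °C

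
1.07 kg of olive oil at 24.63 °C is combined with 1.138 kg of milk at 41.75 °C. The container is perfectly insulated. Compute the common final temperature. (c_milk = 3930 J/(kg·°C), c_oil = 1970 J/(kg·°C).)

T_f ≈ 36.3 °C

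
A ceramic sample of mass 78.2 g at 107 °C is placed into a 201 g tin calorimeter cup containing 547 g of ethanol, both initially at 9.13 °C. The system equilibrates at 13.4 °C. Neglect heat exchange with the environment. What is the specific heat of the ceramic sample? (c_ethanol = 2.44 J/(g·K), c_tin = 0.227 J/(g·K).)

c ≈ 0.805 J/(g·K)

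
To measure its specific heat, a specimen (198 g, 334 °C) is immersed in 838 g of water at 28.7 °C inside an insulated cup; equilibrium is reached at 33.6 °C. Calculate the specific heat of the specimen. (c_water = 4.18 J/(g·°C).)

c ≈ 0.289 J/(g·°C)

Energy conservation, ΣQ = 0:
198·c·(33.6 − 334) + 838·4.18·(33.6 − 28.7) = 0
-59479 c = -17164
c = -17164/-59479 ≈ 0.2886 J/(g·°C)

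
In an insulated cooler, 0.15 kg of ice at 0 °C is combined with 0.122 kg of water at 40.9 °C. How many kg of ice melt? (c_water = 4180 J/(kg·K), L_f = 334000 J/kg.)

m_melted ≈ 0.0624 kg

Water can give up m c ΔT = 0.122×4180×40.9 = 20857 J before reaching 0 °C.
Melting all 0.15 kg of ice would need 0.15×334000 = 50100 J.
Since 20857 < 50100 J, not all the ice melts; equilibrium is at 0 °C.
Mass melted = 20857/334000 ≈ 0.06245 kg.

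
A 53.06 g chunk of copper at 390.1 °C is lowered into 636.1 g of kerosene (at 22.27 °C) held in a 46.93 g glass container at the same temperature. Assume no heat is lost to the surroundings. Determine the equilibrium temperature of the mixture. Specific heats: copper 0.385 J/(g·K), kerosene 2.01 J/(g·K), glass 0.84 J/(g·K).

T_f ≈ 27.9 °C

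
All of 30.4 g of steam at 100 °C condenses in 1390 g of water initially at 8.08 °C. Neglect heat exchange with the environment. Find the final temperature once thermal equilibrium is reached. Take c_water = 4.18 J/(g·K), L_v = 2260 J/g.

T_f ≈ 21.6 °C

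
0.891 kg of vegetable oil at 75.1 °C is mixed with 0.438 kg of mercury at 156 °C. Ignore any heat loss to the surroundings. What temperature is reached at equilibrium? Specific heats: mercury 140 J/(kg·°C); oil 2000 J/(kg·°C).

T_f ≈ 77.8 °C

T_f = Σ m_i c_i T_i / Σ m_i c_i:
T_f = (61.32×156 + 1782×75.1) / (61.32 + 1782)
    = 143394 / 1843.3 ≈ 77.79 °C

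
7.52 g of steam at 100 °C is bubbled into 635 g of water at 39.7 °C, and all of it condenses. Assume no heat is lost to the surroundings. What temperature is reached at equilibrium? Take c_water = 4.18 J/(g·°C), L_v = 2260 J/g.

T_f ≈ 46.7 °C

Energy conservation, ΣQ = 0:
steam→water at 100 °C releases m L_v = 7.52·2260 = 16995; condensed water 100 °C→T: 31.43(T − 100); water warms: 635·4.18·(T − 39.7) = 2654.3(T − 39.7)
2685.7 T = 16995 + 3143.4 + 105376 = 125514
T ≈ 46.73 °C, under the boiling point, so the assumption holds.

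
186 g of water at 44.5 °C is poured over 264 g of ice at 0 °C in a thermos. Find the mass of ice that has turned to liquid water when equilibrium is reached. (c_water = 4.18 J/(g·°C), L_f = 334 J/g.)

m_melted ≈ 104 g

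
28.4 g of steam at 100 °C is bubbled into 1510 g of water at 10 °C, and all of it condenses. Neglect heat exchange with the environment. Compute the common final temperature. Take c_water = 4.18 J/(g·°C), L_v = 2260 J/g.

Energy balance with sensible and latent terms:
condense steam: −28.4×2260 = −64184
  condensate cools 100→T: 28.4×4.18×(T − 100) = 118.71(T − 100)
  water warms: 1510×4.18×(T − 10) = 6311.8(T − 10)
6430.5 T = 64184 + 11871 + 63118 = 139173
T ≈ 21.64 °C (< 100 °C, so full condensation is consistent).

T_f ≈ 21.6 °C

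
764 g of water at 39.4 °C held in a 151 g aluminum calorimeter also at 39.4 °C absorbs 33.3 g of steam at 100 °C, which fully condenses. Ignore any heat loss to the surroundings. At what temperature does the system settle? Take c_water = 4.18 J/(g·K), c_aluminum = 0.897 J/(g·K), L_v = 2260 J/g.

T_f ≈ 63.5 °C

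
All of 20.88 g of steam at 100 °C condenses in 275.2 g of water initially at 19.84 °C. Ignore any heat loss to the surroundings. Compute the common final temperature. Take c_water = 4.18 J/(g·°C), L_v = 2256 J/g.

Sum of m c ΔT and latent-heat terms is zero:
condense steam: −20.88·2256 = −47105; condensed water 100 °C→T: 87.28(T − 100); original water: 1150.3(T − 19.84)
1237.6 T = 47105 + 8727.8 + 22823 = 78656
T ≈ 63.55 °C, under the boiling point, so the assumption holds.

T_f ≈ 63.6 °C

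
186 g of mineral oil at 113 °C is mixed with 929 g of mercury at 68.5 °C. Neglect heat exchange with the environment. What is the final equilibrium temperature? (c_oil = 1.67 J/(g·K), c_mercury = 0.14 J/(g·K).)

Heat gained plus heat lost sum to zero:
186×1.67×(T − 113) + 929×0.14×(T − 68.5) = 0
310.62(T − 113) + 130.06(T − 68.5) = 0
440.68 T = 44009
T ≈ 99.87 °C

T_f ≈ 99.9 °C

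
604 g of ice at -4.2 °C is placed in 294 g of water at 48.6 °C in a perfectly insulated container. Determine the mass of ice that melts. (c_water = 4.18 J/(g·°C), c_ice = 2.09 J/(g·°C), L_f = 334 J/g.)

m_melted ≈ 163 g

Cooling the water to 0 °C releases 294·4.18·48.6 = 59726 J.
Of that, 604·2.09·4.2 = 5301.9 J goes to bring the ice to 0 °C, leaving 54424 J.
Fully melting the ice requires m_ice L_f = 604·334 = 201736 J.
Since 54424 < 201736 J, not all the ice melts; equilibrium is at 0 °C.
Mass melted = 54424/334 ≈ 162.9 g.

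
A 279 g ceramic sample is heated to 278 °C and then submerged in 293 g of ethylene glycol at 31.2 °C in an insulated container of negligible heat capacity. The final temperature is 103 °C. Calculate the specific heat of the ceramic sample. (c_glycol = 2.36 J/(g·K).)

c ≈ 1.02 J/(g·K)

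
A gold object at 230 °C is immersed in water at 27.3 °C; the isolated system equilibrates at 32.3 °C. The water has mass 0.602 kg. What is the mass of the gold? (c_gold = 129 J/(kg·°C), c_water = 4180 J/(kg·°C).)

m ≈ 0.493 kg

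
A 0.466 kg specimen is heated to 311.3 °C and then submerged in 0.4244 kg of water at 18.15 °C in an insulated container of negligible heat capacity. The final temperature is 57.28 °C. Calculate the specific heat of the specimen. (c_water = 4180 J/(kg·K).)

c ≈ 586 J/(kg·K)

Energy conservation, ΣQ = 0:
0.466·c·(57.28 − 311.3) + 0.4244·4180·(57.28 − 18.15) = 0
-118.37 c = -69416
c = -69416/-118.37 ≈ 586.4 J/(kg·K)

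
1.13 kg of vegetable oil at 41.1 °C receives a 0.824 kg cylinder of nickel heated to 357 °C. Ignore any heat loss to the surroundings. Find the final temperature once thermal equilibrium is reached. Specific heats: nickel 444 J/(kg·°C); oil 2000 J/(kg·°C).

T_f ≈ 85.1 °C

|Q_nickel| = |Q_oil|:
0.824*444*(357 − T) = 1.13*2000*(T − 41.1)
365.86(357 − T) = 2260(T − 41.1)
2625.9 T = 223497  ⇒  T ≈ 85.11 °C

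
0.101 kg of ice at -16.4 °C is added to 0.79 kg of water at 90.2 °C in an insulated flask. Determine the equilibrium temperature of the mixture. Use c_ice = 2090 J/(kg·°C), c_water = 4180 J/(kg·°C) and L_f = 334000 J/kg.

Setting the total heat transfer to zero:
ice -16.4→0 °C: 0.101×2090×16.4 = 3461.9
  fusion: m_ice L_f = 0.101×334000 = 33734
  meltwater 0→T: 0.101×4180×T = 422.18 T
  water cools: 0.79×4180×(T − 90.2) = 3302.2(T − 90.2)
3724.4 T = 297858 − 37196 = 260663
T ≈ 69.99 °C (positive, so assuming full melt was valid).

T_f ≈ 70.0 °C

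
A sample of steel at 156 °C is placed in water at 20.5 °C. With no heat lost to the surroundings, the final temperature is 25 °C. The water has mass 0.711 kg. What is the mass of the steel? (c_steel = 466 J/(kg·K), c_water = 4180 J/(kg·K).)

m ≈ 0.219 kg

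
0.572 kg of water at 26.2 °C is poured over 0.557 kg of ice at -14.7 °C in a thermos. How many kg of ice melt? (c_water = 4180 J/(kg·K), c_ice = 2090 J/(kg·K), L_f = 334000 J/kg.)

Cooling the water to 0 °C releases 0.572×4180×26.2 = 62643 J.
Of that, 0.557×2090×14.7 = 17113 J goes to bring the ice to 0 °C, leaving 45530 J.
Melting all 0.557 kg of ice would need 0.557×334000 = 186038 J.
45530 J < 186038 J, so only part of the ice melts and the system sits at 0 °C.
m_melt = 45530 / L_f = 0.1363 kg.

m_melted ≈ 0.136 kg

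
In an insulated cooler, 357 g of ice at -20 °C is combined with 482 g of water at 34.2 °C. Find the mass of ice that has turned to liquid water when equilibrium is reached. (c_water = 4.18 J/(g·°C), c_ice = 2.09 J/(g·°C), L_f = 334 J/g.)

m_melted ≈ 162 g

Water can give up m c ΔT = 482×4.18×34.2 = 68905 J before reaching 0 °C.
Warming the ice to 0 °C takes 357×2.09×20 = 14923 J, leaving 53982 J for melting.
Melting all 357 g of ice would need 357×334 = 119238 J.
53982 J < 119238 J, so only part of the ice melts and the system sits at 0 °C.
m_melted×334 = 53982  ⇒  m_melted ≈ 161.6 g.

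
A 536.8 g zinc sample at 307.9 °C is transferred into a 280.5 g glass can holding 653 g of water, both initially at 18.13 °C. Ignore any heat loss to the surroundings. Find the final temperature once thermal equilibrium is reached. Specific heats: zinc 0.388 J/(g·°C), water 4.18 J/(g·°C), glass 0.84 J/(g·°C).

Net heat exchanged in the isolated system is zero:
536.8*0.388*(T − 307.9) + 653*4.18*(T − 18.13) + 280.5*0.84*(T − 18.13) = 0
208.28(T − 307.9) + 2729.5(T − 18.13) + 235.62(T − 18.13) = 0
3173.4 T = 117887
T = 117887/3173.4 ≈ 37.15 °C

T_f ≈ 37.1 °C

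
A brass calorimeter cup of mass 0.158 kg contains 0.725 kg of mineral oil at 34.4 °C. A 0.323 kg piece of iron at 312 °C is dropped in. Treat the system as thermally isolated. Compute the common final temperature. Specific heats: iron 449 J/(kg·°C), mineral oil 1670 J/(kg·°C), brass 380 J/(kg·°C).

Net heat exchanged in the isolated system is zero:
0.323*449*(T − 312) + 0.725*1670*(T − 34.4) + 0.158*380*(T − 34.4) = 0
145.03(T − 312) + 1210.8(T − 34.4) + 60.04(T − 34.4) = 0
1415.8 T = 88964
T ≈ 62.84 °C

T_f ≈ 62.8 °C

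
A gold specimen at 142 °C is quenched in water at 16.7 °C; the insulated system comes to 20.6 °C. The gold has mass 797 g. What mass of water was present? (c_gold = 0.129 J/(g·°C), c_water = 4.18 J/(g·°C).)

Conservation of energy gives ΣQ = 0:
797·0.129·(20.6 − 142) + m·4.18·(20.6 − 16.7) = 0
16.3 m = 12481
m = 12481/16.3 ≈ 765.6 g

m ≈ 766 g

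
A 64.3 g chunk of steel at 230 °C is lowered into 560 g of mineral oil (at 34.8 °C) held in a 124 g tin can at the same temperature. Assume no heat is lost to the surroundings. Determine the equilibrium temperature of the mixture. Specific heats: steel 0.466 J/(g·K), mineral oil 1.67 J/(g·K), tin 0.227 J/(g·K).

T_f = Σ m_i c_i T_i / Σ m_i c_i:
T_f = (29.96×230 + 935.2×34.8 + 28.15×34.8) / (29.96 + 935.2 + 28.15)
    = 40416 / 993.31 ≈ 40.69 °C

T_f ≈ 40.7 °C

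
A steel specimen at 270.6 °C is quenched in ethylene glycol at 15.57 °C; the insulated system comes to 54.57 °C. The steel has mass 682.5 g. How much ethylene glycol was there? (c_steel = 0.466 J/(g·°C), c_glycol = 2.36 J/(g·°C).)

|Q_steel| = |Q_glycol|:
682.5·0.466·(270.6 − 54.57) = m·2.36·(54.57 − 15.57)
92.04 m = 68707  ⇒  m ≈ 746.5 g

m ≈ 746 g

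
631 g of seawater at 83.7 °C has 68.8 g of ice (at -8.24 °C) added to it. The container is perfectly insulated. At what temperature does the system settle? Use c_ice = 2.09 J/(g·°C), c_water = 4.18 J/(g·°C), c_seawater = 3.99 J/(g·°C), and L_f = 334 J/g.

T_f ≈ 66.5 °C

Energy conservation, ΣQ = 0:
ice -8.24→0 °C: 68.8×2.09×8.24 = 1184.8; latent heat to melt: 68.8×334 = 22979; warm the meltwater: 287.58 T; seawater cools: 631×3.99×(T − 83.7) = 2517.7(T − 83.7)
2805.3 T = 210731 − 24164 = 186567
T ≈ 66.51 °C — above 0 °C, consistent with complete melting.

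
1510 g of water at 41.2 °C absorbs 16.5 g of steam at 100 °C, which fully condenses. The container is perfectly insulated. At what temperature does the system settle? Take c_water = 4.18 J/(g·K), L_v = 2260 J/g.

T_f ≈ 47.7 °C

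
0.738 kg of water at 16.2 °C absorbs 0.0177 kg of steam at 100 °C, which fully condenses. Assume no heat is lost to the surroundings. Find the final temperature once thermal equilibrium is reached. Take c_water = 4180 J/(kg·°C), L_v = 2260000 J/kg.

Conservation of energy gives ΣQ = 0:
steam→water at 100 °C releases m L_v = 0.0177·2260000 = 40002
  condensate cools 100→T: 0.0177·4180·(T − 100) = 73.99(T − 100)
  original water: 3084.8(T − 16.2)
3158.8 T = 40002 + 7398.6 + 49974 = 97375
T ≈ 30.83 °C, under the boiling point, so the assumption holds.

T_f ≈ 30.8 °C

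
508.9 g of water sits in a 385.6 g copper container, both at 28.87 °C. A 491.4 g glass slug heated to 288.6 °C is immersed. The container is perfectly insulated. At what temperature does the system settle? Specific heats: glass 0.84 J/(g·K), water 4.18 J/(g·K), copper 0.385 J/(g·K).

T_f ≈ 68.7 °C

Energy conservation, ΣQ = 0:
491.4×0.84×(T − 288.6) + 508.9×4.18×(T − 28.87) + 385.6×0.385×(T − 28.87) = 0
(412.78 + 2127.2 + 148.46) T = 412.78×288.6 + 2127.2×28.87 + 148.46×28.87
T ≈ 68.75 °C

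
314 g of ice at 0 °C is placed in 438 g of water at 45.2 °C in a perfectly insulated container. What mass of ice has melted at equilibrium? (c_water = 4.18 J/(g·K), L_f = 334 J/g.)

Water can give up m c ΔT = 438×4.18×45.2 = 82754 J before reaching 0 °C.
To melt every bit of ice: 314×334 = 104876 J.
That's not enough to melt it all — equilibrium is at 0 °C with ice remaining.
m_melted×334 = 82754  ⇒  m_melted ≈ 247.8 g.

m_melted ≈ 248 g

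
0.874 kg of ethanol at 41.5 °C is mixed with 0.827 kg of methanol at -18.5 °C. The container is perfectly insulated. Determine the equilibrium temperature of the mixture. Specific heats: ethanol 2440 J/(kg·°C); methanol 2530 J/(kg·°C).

T_f ≈ 11.8 °C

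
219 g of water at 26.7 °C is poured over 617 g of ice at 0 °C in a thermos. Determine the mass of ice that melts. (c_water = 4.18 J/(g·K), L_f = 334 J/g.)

Water can give up m c ΔT = 219·4.18·26.7 = 24442 J before reaching 0 °C.
To melt every bit of ice: 617·334 = 206078 J.
24442 J < 206078 J, so only part of the ice melts and the system sits at 0 °C.
m_melted·334 = 24442  ⇒  m_melted ≈ 73.18 g.

m_melted ≈ 73.2 g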